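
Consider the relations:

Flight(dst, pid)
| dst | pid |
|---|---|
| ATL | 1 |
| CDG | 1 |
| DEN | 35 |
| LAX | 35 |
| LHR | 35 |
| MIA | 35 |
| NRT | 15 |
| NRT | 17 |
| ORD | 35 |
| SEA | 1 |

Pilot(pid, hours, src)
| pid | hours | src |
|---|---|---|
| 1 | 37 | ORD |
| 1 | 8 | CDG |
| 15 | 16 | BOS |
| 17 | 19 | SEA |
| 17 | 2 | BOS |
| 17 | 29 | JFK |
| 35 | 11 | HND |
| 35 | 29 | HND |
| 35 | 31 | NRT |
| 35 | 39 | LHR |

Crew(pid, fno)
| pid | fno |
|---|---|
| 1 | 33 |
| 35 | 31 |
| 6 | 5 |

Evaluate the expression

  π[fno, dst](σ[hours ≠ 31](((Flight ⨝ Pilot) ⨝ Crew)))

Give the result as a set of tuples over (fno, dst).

Joining Flight and Pilot on pid yields {(ATL, 1, 37, ORD), (ATL, 1, 8, CDG), (CDG, 1, 37, ORD), (CDG, 1, 8, CDG), (DEN, 35, 11, HND), (DEN, 35, 29, HND), (DEN, 35, 31, NRT), (DEN, 35, 39, LHR), (LAX, 35, 11, HND), (LAX, 35, 29, HND), (LAX, 35, 31, NRT), (LAX, 35, 39, LHR), (LHR, 35, 11, HND), (LHR, 35, 29, HND), (LHR, 35, 31, NRT), (LHR, 35, 39, LHR), (MIA, 35, 11, HND), (MIA, 35, 29, HND), (MIA, 35, 31, NRT), (MIA, 35, 39, LHR), (NRT, 15, 16, BOS), (NRT, 17, 19, SEA), (NRT, 17, 2, BOS), (NRT, 17, 29, JFK), (ORD, 35, 11, HND), (ORD, 35, 29, HND), (ORD, 35, 31, NRT), (ORD, 35, 39, LHR), (SEA, 1, 37, ORD), (SEA, 1, 8, CDG)}.
Joining (Flight ⨝ Pilot) and Crew on pid yields {(ATL, 1, 37, ORD, 33), (ATL, 1, 8, CDG, 33), (CDG, 1, 37, ORD, 33), (CDG, 1, 8, CDG, 33), (DEN, 35, 11, HND, 31), (DEN, 35, 29, HND, 31), (DEN, 35, 31, NRT, 31), (DEN, 35, 39, LHR, 31), (LAX, 35, 11, HND, 31), (LAX, 35, 29, HND, 31), (LAX, 35, 31, NRT, 31), (LAX, 35, 39, LHR, 31), (LHR, 35, 11, HND, 31), (LHR, 35, 29, HND, 31), (LHR, 35, 31, NRT, 31), (LHR, 35, 39, LHR, 31), (MIA, 35, 11, HND, 31), (MIA, 35, 29, HND, 31), (MIA, 35, 31, NRT, 31), (MIA, 35, 39, LHR, 31), (ORD, 35, 11, HND, 31), (ORD, 35, 29, HND, 31), (ORD, 35, 31, NRT, 31), (ORD, 35, 39, LHR, 31), (SEA, 1, 37, ORD, 33), (SEA, 1, 8, CDG, 33)}.
Selection hours ≠ 31: {(ATL, 1, 37, ORD, 33), (ATL, 1, 8, CDG, 33), (CDG, 1, 37, ORD, 33), (CDG, 1, 8, CDG, 33), (DEN, 35, 11, HND, 31), (DEN, 35, 29, HND, 31), (DEN, 35, 39, LHR, 31), (LAX, 35, 11, HND, 31), (LAX, 35, 29, HND, 31), (LAX, 35, 39, LHR, 31), (LHR, 35, 11, HND, 31), (LHR, 35, 29, HND, 31), (LHR, 35, 39, LHR, 31), (MIA, 35, 11, HND, 31), (MIA, 35, 29, HND, 31), (MIA, 35, 39, LHR, 31), (ORD, 35, 11, HND, 31), (ORD, 35, 29, HND, 31), (ORD, 35, 39, LHR, 31), (SEA, 1, 37, ORD, 33), (SEA, 1, 8, CDG, 33)}
Keep only column(s) fno, dst (13 duplicate(s) eliminated): {(31, DEN), (31, LAX), (31, LHR), (31, MIA), (31, ORD), (33, ATL), (33, CDG), (33, SEA)}

{(31, DEN), (31, LAX), (31, LHR), (31, MIA), (31, ORD), (33, ATL), (33, CDG), (33, SEA)}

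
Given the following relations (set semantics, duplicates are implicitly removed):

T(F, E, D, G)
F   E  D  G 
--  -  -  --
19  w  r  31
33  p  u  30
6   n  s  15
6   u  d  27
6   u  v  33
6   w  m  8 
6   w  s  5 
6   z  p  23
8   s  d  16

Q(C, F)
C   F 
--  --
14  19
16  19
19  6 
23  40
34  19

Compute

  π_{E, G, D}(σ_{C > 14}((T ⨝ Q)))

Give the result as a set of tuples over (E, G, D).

Joining T and Q on F yields {(19, w, r, 31, 14), (19, w, r, 31, 16), (19, w, r, 31, 34), (6, n, s, 15, 19), (6, u, d, 27, 19), (6, u, v, 33, 19), (6, w, m, 8, 19), (6, w, s, 5, 19), (6, z, p, 23, 19)}.
Selection C > 14: {(19, w, r, 31, 16), (19, w, r, 31, 34), (6, n, s, 15, 19), (6, u, d, 27, 19), (6, u, v, 33, 19), (6, w, m, 8, 19), (6, w, s, 5, 19), (6, z, p, 23, 19)}
Keep only column(s) E, G, D (1 duplicate(s) eliminated): {(n, 15, s), (u, 27, d), (u, 33, v), (w, 31, r), (w, 5, s), (w, 8, m), (z, 23, p)}

{(n, 15, s), (u, 27, d), (u, 33, v), (w, 31, r), (w, 5, s), (w, 8, m), (z, 23, p)}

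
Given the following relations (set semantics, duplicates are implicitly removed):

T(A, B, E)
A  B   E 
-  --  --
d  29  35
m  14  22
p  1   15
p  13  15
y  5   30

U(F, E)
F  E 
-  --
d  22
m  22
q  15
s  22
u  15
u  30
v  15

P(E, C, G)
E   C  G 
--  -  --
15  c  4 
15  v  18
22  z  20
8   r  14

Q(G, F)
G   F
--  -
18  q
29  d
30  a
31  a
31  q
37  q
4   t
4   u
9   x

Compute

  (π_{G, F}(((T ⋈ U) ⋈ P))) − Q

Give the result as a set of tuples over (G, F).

{(18, u), (18, v), (20, d), (20, m), (20, s), (4, q), (4, v)}

T ⋈ U (natural join on E): {(m, 14, 22, d), (m, 14, 22, m), (m, 14, 22, s), (p, 1, 15, q), (p, 1, 15, u), (p, 1, 15, v), (p, 13, 15, q), (p, 13, 15, u), (p, 13, 15, v), (y, 5, 30, u)}
(T ⋈ U) ⋈ P (natural join on E): {(m, 14, 22, d, z, 20), (m, 14, 22, m, z, 20), (m, 14, 22, s, z, 20), (p, 1, 15, q, c, 4), (p, 1, 15, q, v, 18), (p, 1, 15, u, c, 4), (p, 1, 15, u, v, 18), (p, 1, 15, v, c, 4), (p, 1, 15, v, v, 18), (p, 13, 15, q, c, 4), (p, 13, 15, q, v, 18), (p, 13, 15, u, c, 4), (p, 13, 15, u, v, 18), (p, 13, 15, v, c, 4), (p, 13, 15, v, v, 18)}
Keep only column(s) G, F (6 duplicate(s) eliminated): {(18, q), (18, u), (18, v), (20, d), (20, m), (20, s), (4, q), (4, u), (4, v)}
Taking the difference: {(18, u), (18, v), (20, d), (20, m), (20, s), (4, q), (4, v)}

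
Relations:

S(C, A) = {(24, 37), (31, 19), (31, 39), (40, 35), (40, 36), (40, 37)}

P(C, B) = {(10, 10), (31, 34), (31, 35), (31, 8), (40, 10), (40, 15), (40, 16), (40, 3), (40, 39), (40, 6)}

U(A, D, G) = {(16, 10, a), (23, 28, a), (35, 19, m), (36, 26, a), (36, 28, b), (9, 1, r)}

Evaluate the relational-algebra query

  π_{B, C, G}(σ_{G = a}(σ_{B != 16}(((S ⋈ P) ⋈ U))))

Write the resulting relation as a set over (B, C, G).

Joining S and P on C yields {(31, 19, 34), (31, 19, 35), (31, 19, 8), (31, 39, 34), (31, 39, 35), (31, 39, 8), (40, 35, 10), (40, 35, 15), (40, 35, 16), (40, 35, 3), (40, 35, 39), (40, 35, 6), (40, 36, 10), (40, 36, 15), (40, 36, 16), (40, 36, 3), (40, 36, 39), (40, 36, 6), (40, 37, 10), (40, 37, 15), (40, 37, 16), (40, 37, 3), (40, 37, 39), (40, 37, 6)}.
Joining (S ⋈ P) and U on A yields {(40, 35, 10, 19, m), (40, 35, 15, 19, m), (40, 35, 16, 19, m), (40, 35, 3, 19, m), (40, 35, 39, 19, m), (40, 35, 6, 19, m), (40, 36, 10, 26, a), (40, 36, 10, 28, b), (40, 36, 15, 26, a), (40, 36, 15, 28, b), (40, 36, 16, 26, a), (40, 36, 16, 28, b), (40, 36, 3, 26, a), (40, 36, 3, 28, b), (40, 36, 39, 26, a), (40, 36, 39, 28, b), (40, 36, 6, 26, a), (40, 36, 6, 28, b)}.
Filtering on B != 16 leaves {(40, 35, 10, 19, m), (40, 35, 15, 19, m), (40, 35, 3, 19, m), (40, 35, 39, 19, m), (40, 35, 6, 19, m), (40, 36, 10, 26, a), (40, 36, 10, 28, b), (40, 36, 15, 26, a), (40, 36, 15, 28, b), (40, 36, 3, 26, a), (40, 36, 3, 28, b), (40, 36, 39, 26, a), (40, 36, 39, 28, b), (40, 36, 6, 26, a), (40, 36, 6, 28, b)}.
Filtering on G = a leaves {(40, 36, 10, 26, a), (40, 36, 15, 26, a), (40, 36, 3, 26, a), (40, 36, 39, 26, a), (40, 36, 6, 26, a)}.
Keep only column(s) B, C, G: {(10, 40, a), (15, 40, a), (3, 40, a), (39, 40, a), (6, 40, a)}

{(10, 40, a), (15, 40, a), (3, 40, a), (39, 40, a), (6, 40, a)}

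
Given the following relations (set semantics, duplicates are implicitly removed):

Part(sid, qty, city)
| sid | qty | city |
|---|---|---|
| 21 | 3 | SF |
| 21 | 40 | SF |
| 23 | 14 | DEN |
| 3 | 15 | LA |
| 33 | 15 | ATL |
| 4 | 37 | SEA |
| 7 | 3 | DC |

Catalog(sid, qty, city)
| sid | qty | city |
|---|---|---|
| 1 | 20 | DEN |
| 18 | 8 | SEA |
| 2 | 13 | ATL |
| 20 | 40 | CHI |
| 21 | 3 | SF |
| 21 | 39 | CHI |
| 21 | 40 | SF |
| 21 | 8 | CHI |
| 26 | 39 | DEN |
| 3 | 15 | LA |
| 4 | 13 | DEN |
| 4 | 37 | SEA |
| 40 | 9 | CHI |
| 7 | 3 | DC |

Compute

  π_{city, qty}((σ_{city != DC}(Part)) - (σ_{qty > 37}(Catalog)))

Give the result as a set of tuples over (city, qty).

{(ATL, 15), (DEN, 14), (LA, 15), (SEA, 37), (SF, 3)}

Selection city != DC: {(21, 3, SF), (21, 40, SF), (23, 14, DEN), (3, 15, LA), (33, 15, ATL), (4, 37, SEA)}
Selection qty > 37: {(20, 40, CHI), (21, 39, CHI), (21, 40, SF), (26, 39, DEN)}
Difference: {(21, 3, SF), (21, 40, SF), (23, 14, DEN), (3, 15, LA), (33, 15, ATL), (4, 37, SEA)} with {(20, 40, CHI), (21, 39, CHI), (21, 40, SF), (26, 39, DEN)} → {(21, 3, SF), (23, 14, DEN), (3, 15, LA), (33, 15, ATL), (4, 37, SEA)}
π_{city, qty} gives {(ATL, 15), (DEN, 14), (LA, 15), (SEA, 37), (SF, 3)}.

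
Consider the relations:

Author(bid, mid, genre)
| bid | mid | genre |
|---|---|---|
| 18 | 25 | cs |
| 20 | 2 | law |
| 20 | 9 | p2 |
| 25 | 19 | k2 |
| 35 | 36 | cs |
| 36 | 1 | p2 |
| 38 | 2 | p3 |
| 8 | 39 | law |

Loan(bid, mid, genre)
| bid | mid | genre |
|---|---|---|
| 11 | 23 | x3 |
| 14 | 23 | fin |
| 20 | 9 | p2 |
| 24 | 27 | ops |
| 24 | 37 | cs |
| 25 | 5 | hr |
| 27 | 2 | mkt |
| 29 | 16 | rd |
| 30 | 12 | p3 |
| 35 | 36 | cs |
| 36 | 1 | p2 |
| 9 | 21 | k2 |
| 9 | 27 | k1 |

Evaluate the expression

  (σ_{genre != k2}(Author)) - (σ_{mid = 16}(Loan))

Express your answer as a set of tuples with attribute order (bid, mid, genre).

{(18, 25, cs), (20, 2, law), (20, 9, p2), (35, 36, cs), (36, 1, p2), (38, 2, p3), (8, 39, law)}

Filtering on genre != k2 leaves {(18, 25, cs), (20, 2, law), (20, 9, p2), (35, 36, cs), (36, 1, p2), (38, 2, p3), (8, 39, law)}.
Filtering on mid = 16 leaves {(29, 16, rd)}.
Set difference of the two operands is {(18, 25, cs), (20, 2, law), (20, 9, p2), (35, 36, cs), (36, 1, p2), (38, 2, p3), (8, 39, law)}.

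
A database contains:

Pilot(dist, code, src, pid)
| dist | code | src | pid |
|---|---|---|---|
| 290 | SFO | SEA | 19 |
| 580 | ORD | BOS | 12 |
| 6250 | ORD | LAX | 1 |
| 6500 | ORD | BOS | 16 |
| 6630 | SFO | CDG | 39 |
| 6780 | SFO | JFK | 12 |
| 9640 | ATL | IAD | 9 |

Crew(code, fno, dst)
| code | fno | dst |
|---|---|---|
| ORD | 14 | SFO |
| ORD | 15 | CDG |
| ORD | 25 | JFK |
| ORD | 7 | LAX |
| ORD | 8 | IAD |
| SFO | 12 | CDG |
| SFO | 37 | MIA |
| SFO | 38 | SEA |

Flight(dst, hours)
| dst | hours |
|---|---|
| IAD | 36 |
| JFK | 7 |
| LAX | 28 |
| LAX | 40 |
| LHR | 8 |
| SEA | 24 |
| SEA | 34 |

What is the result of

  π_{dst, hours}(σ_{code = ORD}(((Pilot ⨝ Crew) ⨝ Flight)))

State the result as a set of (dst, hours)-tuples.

{(IAD, 36), (JFK, 7), (LAX, 28), (LAX, 40)}

Joining Pilot and Crew on code yields {(290, SFO, SEA, 19, 12, CDG), (290, SFO, SEA, 19, 37, MIA), (290, SFO, SEA, 19, 38, SEA), (580, ORD, BOS, 12, 14, SFO), (580, ORD, BOS, 12, 15, CDG), (580, ORD, BOS, 12, 25, JFK), (580, ORD, BOS, 12, 7, LAX), (580, ORD, BOS, 12, 8, IAD), (6250, ORD, LAX, 1, 14, SFO), (6250, ORD, LAX, 1, 15, CDG), (6250, ORD, LAX, 1, 25, JFK), (6250, ORD, LAX, 1, 7, LAX), (6250, ORD, LAX, 1, 8, IAD), (6500, ORD, BOS, 16, 14, SFO), (6500, ORD, BOS, 16, 15, CDG), (6500, ORD, BOS, 16, 25, JFK), (6500, ORD, BOS, 16, 7, LAX), (6500, ORD, BOS, 16, 8, IAD), (6630, SFO, CDG, 39, 12, CDG), (6630, SFO, CDG, 39, 37, MIA), (6630, SFO, CDG, 39, 38, SEA), (6780, SFO, JFK, 12, 12, CDG), (6780, SFO, JFK, 12, 37, MIA), (6780, SFO, JFK, 12, 38, SEA)}.
Joining (Pilot ⨝ Crew) and Flight on dst yields {(290, SFO, SEA, 19, 38, SEA, 24), (290, SFO, SEA, 19, 38, SEA, 34), (580, ORD, BOS, 12, 25, JFK, 7), (580, ORD, BOS, 12, 7, LAX, 28), (580, ORD, BOS, 12, 7, LAX, 40), (580, ORD, BOS, 12, 8, IAD, 36), (6250, ORD, LAX, 1, 25, JFK, 7), (6250, ORD, LAX, 1, 7, LAX, 28), (6250, ORD, LAX, 1, 7, LAX, 40), (6250, ORD, LAX, 1, 8, IAD, 36), (6500, ORD, BOS, 16, 25, JFK, 7), (6500, ORD, BOS, 16, 7, LAX, 28), (6500, ORD, BOS, 16, 7, LAX, 40), (6500, ORD, BOS, 16, 8, IAD, 36), (6630, SFO, CDG, 39, 38, SEA, 24), (6630, SFO, CDG, 39, 38, SEA, 34), (6780, SFO, JFK, 12, 38, SEA, 24), (6780, SFO, JFK, 12, 38, SEA, 34)}.
Filtering on code = ORD leaves {(580, ORD, BOS, 12, 25, JFK, 7), (580, ORD, BOS, 12, 7, LAX, 28), (580, ORD, BOS, 12, 7, LAX, 40), (580, ORD, BOS, 12, 8, IAD, 36), (6250, ORD, LAX, 1, 25, JFK, 7), (6250, ORD, LAX, 1, 7, LAX, 28), (6250, ORD, LAX, 1, 7, LAX, 40), (6250, ORD, LAX, 1, 8, IAD, 36), (6500, ORD, BOS, 16, 25, JFK, 7), (6500, ORD, BOS, 16, 7, LAX, 28), (6500, ORD, BOS, 16, 7, LAX, 40), (6500, ORD, BOS, 16, 8, IAD, 36)}.
π_{dst, hours} gives {(IAD, 36), (JFK, 7), (LAX, 28), (LAX, 40)} (8 duplicate(s) eliminated).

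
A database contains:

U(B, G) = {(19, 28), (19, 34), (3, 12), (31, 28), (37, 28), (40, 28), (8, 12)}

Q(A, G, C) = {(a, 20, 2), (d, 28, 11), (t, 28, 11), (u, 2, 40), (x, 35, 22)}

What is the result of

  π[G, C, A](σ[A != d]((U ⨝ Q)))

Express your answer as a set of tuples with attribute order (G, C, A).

{(28, 11, t)}

Joining U and Q on G yields {(19, 28, d, 11), (19, 28, t, 11), (31, 28, d, 11), (31, 28, t, 11), (37, 28, d, 11), (37, 28, t, 11), (40, 28, d, 11), (40, 28, t, 11)}.
σ[A != d]: keep tuples satisfying A != d → {(19, 28, t, 11), (31, 28, t, 11), (37, 28, t, 11), (40, 28, t, 11)}
π_{G, C, A} gives {(28, 11, t)} (3 duplicate(s) eliminated).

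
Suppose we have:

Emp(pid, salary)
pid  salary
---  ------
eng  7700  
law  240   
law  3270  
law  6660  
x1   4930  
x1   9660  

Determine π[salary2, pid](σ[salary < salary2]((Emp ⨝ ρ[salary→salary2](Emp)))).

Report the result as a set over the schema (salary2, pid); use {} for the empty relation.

{(3270, law), (6660, law), (9660, x1)}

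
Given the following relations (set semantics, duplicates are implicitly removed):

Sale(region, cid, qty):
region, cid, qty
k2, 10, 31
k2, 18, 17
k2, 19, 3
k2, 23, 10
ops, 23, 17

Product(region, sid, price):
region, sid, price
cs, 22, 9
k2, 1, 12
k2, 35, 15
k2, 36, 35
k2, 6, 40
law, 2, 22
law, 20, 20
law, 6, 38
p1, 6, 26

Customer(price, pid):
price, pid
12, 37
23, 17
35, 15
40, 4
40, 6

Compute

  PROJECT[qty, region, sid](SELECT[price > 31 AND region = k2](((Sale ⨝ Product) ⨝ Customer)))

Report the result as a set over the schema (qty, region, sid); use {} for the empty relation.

Natural join on region: {(k2, 10, 31, 1, 12), (k2, 10, 31, 35, 15), (k2, 10, 31, 36, 35), (k2, 10, 31, 6, 40), (k2, 18, 17, 1, 12), (k2, 18, 17, 35, 15), (k2, 18, 17, 36, 35), (k2, 18, 17, 6, 40), (k2, 19, 3, 1, 12), (k2, 19, 3, 35, 15), (k2, 19, 3, 36, 35), (k2, 19, 3, 6, 40), (k2, 23, 10, 1, 12), (k2, 23, 10, 35, 15), (k2, 23, 10, 36, 35), (k2, 23, 10, 6, 40)}
Natural join on price: {(k2, 10, 31, 1, 12, 37), (k2, 10, 31, 36, 35, 15), (k2, 10, 31, 6, 40, 4), (k2, 10, 31, 6, 40, 6), (k2, 18, 17, 1, 12, 37), (k2, 18, 17, 36, 35, 15), (k2, 18, 17, 6, 40, 4), (k2, 18, 17, 6, 40, 6), (k2, 19, 3, 1, 12, 37), (k2, 19, 3, 36, 35, 15), (k2, 19, 3, 6, 40, 4), (k2, 19, 3, 6, 40, 6), (k2, 23, 10, 1, 12, 37), (k2, 23, 10, 36, 35, 15), (k2, 23, 10, 6, 40, 4), (k2, 23, 10, 6, 40, 6)}
Filtering on price > 31 AND region = k2 leaves {(k2, 10, 31, 36, 35, 15), (k2, 10, 31, 6, 40, 4), (k2, 10, 31, 6, 40, 6), (k2, 18, 17, 36, 35, 15), (k2, 18, 17, 6, 40, 4), (k2, 18, 17, 6, 40, 6), (k2, 19, 3, 36, 35, 15), (k2, 19, 3, 6, 40, 4), (k2, 19, 3, 6, 40, 6), (k2, 23, 10, 36, 35, 15), (k2, 23, 10, 6, 40, 4), (k2, 23, 10, 6, 40, 6)}.
Projecting to qty, region, sid (4 duplicate(s) eliminated): {(10, k2, 36), (10, k2, 6), (17, k2, 36), (17, k2, 6), (3, k2, 36), (3, k2, 6), (31, k2, 36), (31, k2, 6)}

{(10, k2, 36), (10, k2, 6), (17, k2, 36), (17, k2, 6), (3, k2, 36), (3, k2, 6), (31, k2, 36), (31, k2, 6)}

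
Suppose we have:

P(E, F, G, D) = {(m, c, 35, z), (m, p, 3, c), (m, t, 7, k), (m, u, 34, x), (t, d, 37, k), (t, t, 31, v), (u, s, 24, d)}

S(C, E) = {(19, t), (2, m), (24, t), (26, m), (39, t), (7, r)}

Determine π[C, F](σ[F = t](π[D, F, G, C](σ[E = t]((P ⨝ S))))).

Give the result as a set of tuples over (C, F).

{(19, t), (24, t), (39, t)}

Natural join on E: {(m, c, 35, z, 2), (m, c, 35, z, 26), (m, p, 3, c, 2), (m, p, 3, c, 26), (m, t, 7, k, 2), (m, t, 7, k, 26), (m, u, 34, x, 2), (m, u, 34, x, 26), (t, d, 37, k, 19), (t, d, 37, k, 24), (t, d, 37, k, 39), (t, t, 31, v, 19), (t, t, 31, v, 24), (t, t, 31, v, 39)}
σ[E = t]: keep tuples satisfying E = t → {(t, d, 37, k, 19), (t, d, 37, k, 24), (t, d, 37, k, 39), (t, t, 31, v, 19), (t, t, 31, v, 24), (t, t, 31, v, 39)}
π_{D, F, G, C} gives {(k, d, 37, 19), (k, d, 37, 24), (k, d, 37, 39), (v, t, 31, 19), (v, t, 31, 24), (v, t, 31, 39)}.
σ[F = t]: keep tuples satisfying F = t → {(v, t, 31, 19), (v, t, 31, 24), (v, t, 31, 39)}
π_{C, F} gives {(19, t), (24, t), (39, t)}.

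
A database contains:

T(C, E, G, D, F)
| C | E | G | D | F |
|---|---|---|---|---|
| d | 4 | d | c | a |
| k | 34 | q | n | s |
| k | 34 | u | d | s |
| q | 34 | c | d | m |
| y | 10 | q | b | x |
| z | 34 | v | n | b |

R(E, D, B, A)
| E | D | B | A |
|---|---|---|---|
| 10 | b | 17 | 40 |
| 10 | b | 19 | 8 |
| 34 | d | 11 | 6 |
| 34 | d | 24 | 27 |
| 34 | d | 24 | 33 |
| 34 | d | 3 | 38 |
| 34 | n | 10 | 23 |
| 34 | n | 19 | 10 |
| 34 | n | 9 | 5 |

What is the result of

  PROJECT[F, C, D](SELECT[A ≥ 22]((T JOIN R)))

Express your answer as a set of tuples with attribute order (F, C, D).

Natural join on E, D: {(k, 34, q, n, s, 10, 23), (k, 34, q, n, s, 19, 10), (k, 34, q, n, s, 9, 5), (k, 34, u, d, s, 11, 6), (k, 34, u, d, s, 24, 27), (k, 34, u, d, s, 24, 33), (k, 34, u, d, s, 3, 38), (q, 34, c, d, m, 11, 6), (q, 34, c, d, m, 24, 27), (q, 34, c, d, m, 24, 33), (q, 34, c, d, m, 3, 38), (y, 10, q, b, x, 17, 40), (y, 10, q, b, x, 19, 8), (z, 34, v, n, b, 10, 23), (z, 34, v, n, b, 19, 10), (z, 34, v, n, b, 9, 5)}
Selection A ≥ 22: {(k, 34, q, n, s, 10, 23), (k, 34, u, d, s, 24, 27), (k, 34, u, d, s, 24, 33), (k, 34, u, d, s, 3, 38), (q, 34, c, d, m, 24, 27), (q, 34, c, d, m, 24, 33), (q, 34, c, d, m, 3, 38), (y, 10, q, b, x, 17, 40), (z, 34, v, n, b, 10, 23)}
Projecting to F, C, D (4 duplicate(s) eliminated): {(b, z, n), (m, q, d), (s, k, d), (s, k, n), (x, y, b)}

{(b, z, n), (m, q, d), (s, k, d), (s, k, n), (x, y, b)}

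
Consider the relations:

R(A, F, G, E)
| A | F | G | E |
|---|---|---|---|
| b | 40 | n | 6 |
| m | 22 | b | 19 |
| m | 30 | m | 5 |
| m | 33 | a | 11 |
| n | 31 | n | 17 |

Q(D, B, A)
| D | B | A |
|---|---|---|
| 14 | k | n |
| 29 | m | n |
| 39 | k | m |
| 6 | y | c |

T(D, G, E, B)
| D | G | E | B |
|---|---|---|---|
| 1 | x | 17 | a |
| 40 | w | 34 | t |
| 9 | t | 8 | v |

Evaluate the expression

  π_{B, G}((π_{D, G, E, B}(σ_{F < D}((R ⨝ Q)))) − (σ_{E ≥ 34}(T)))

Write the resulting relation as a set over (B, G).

Natural join on A: {(m, 22, b, 19, 39, k), (m, 30, m, 5, 39, k), (m, 33, a, 11, 39, k), (n, 31, n, 17, 14, k), (n, 31, n, 17, 29, m)}
Filtering on F < D leaves {(m, 22, b, 19, 39, k), (m, 30, m, 5, 39, k), (m, 33, a, 11, 39, k)}.
π_{D, G, E, B} gives {(39, a, 11, k), (39, b, 19, k), (39, m, 5, k)}.
Filtering on E ≥ 34 leaves {(40, w, 34, t)}.
Difference: {(39, a, 11, k), (39, b, 19, k), (39, m, 5, k)} with {(40, w, 34, t)} → {(39, a, 11, k), (39, b, 19, k), (39, m, 5, k)}
π_{B, G} gives {(k, a), (k, b), (k, m)}.

{(k, a), (k, b), (k, m)}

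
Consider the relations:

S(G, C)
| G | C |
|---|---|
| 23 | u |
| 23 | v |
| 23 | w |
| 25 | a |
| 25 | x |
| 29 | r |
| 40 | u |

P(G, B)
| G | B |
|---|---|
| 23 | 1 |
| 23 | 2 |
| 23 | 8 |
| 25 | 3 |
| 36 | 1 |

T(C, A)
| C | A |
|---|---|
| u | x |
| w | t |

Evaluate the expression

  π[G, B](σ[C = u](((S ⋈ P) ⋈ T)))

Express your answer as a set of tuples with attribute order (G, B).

Natural join on G: {(23, u, 1), (23, u, 2), (23, u, 8), (23, v, 1), (23, v, 2), (23, v, 8), (23, w, 1), (23, w, 2), (23, w, 8), (25, a, 3), (25, x, 3)}
Natural join on C: {(23, u, 1, x), (23, u, 2, x), (23, u, 8, x), (23, w, 1, t), (23, w, 2, t), (23, w, 8, t)}
Filtering on C = u leaves {(23, u, 1, x), (23, u, 2, x), (23, u, 8, x)}.
π[G, B]: project onto (G, B) → {(23, 1), (23, 2), (23, 8)}

{(23, 1), (23, 2), (23, 8)}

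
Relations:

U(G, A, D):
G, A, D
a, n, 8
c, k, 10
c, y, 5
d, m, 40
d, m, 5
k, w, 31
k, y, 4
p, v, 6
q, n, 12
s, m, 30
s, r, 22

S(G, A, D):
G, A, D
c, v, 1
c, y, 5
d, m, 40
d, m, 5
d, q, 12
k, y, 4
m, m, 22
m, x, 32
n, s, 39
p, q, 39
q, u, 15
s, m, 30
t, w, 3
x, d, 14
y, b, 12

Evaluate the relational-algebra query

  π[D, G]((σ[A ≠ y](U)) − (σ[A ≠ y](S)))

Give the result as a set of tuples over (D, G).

{(10, c), (12, q), (22, s), (31, k), (6, p), (8, a)}

Selection A ≠ y: {(a, n, 8), (c, k, 10), (d, m, 40), (d, m, 5), (k, w, 31), (p, v, 6), (q, n, 12), (s, m, 30), (s, r, 22)}
Selection A ≠ y: {(c, v, 1), (d, m, 40), (d, m, 5), (d, q, 12), (m, m, 22), (m, x, 32), (n, s, 39), (p, q, 39), (q, u, 15), (s, m, 30), (t, w, 3), (x, d, 14), (y, b, 12)}
Difference: {(a, n, 8), (c, k, 10), (d, m, 40), (d, m, 5), (k, w, 31), (p, v, 6), (q, n, 12), (s, m, 30), (s, r, 22)} with {(c, v, 1), (d, m, 40), (d, m, 5), (d, q, 12), (m, m, 22), (m, x, 32), (n, s, 39), (p, q, 39), (q, u, 15), (s, m, 30), (t, w, 3), (x, d, 14), (y, b, 12)} → {(a, n, 8), (c, k, 10), (k, w, 31), (p, v, 6), (q, n, 12), (s, r, 22)}
π[D, G]: project onto (D, G) → {(10, c), (12, q), (22, s), (31, k), (6, p), (8, a)}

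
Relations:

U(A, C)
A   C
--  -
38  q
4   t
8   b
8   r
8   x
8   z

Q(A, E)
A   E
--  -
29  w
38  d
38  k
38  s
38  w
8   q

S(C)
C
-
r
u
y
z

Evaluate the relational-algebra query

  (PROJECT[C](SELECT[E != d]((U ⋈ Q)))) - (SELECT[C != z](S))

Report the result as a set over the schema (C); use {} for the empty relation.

{b, q, x, z}

Natural join on A: {(38, q, d), (38, q, k), (38, q, s), (38, q, w), (8, b, q), (8, r, q), (8, x, q), (8, z, q)}
Apply σ_{E != d}; surviving tuples: {(38, q, k), (38, q, s), (38, q, w), (8, b, q), (8, r, q), (8, x, q), (8, z, q)}
Keep only column(s) C (2 duplicate(s) eliminated): {b, q, r, x, z}
Apply σ_{C != z}; surviving tuples: {r, u, y}
Taking the difference: {b, q, x, z}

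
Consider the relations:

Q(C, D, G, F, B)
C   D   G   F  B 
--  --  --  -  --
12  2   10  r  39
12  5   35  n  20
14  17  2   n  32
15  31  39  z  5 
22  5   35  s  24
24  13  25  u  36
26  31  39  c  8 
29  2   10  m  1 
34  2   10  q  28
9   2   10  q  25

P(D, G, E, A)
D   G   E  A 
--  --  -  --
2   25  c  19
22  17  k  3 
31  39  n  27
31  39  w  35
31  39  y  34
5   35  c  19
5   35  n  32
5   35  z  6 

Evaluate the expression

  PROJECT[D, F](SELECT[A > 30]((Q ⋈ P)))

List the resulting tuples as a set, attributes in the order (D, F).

Natural join on D, G: {(12, 5, 35, n, 20, c, 19), (12, 5, 35, n, 20, n, 32), (12, 5, 35, n, 20, z, 6), (15, 31, 39, z, 5, n, 27), (15, 31, 39, z, 5, w, 35), (15, 31, 39, z, 5, y, 34), (22, 5, 35, s, 24, c, 19), (22, 5, 35, s, 24, n, 32), (22, 5, 35, s, 24, z, 6), (26, 31, 39, c, 8, n, 27), (26, 31, 39, c, 8, w, 35), (26, 31, 39, c, 8, y, 34)}
Apply σ_{A > 30}; surviving tuples: {(12, 5, 35, n, 20, n, 32), (15, 31, 39, z, 5, w, 35), (15, 31, 39, z, 5, y, 34), (22, 5, 35, s, 24, n, 32), (26, 31, 39, c, 8, w, 35), (26, 31, 39, c, 8, y, 34)}
π[D, F]: project onto (D, F) (2 duplicate(s) eliminated) → {(31, c), (31, z), (5, n), (5, s)}

{(31, c), (31, z), (5, n), (5, s)}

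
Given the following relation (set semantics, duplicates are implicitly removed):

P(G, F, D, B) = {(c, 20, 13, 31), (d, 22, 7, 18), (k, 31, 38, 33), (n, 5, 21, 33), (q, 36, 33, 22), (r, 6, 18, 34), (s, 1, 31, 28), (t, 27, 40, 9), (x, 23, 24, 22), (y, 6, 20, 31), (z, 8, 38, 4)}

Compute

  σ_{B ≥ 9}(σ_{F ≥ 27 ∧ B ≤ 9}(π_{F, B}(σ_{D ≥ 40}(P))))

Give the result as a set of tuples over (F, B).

{(27, 9)}

σ[D ≥ 40]: keep tuples satisfying D ≥ 40 → {(t, 27, 40, 9)}
Projecting to F, B: {(27, 9)}
σ[F ≥ 27 ∧ B ≤ 9]: keep tuples satisfying F ≥ 27 ∧ B ≤ 9 → {(27, 9)}
σ[B ≥ 9]: keep tuples satisfying B ≥ 9 → {(27, 9)}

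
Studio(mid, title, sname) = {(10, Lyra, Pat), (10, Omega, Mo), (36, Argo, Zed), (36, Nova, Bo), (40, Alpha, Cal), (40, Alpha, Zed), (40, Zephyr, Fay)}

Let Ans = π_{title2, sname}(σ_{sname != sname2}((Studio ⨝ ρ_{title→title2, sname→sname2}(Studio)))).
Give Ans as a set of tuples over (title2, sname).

{(Alpha, Cal), (Alpha, Fay), (Alpha, Zed), (Argo, Bo), (Lyra, Mo), (Nova, Zed), (Omega, Pat), (Zephyr, Cal), (Zephyr, Zed)}

ρ[title→title2, sname→sname2]: schema becomes (mid, title2, sname2); tuples unchanged.
Natural join on mid: {(10, Lyra, Pat, Lyra, Pat), (10, Lyra, Pat, Omega, Mo), (10, Omega, Mo, Lyra, Pat), (10, Omega, Mo, Omega, Mo), (36, Argo, Zed, Argo, Zed), (36, Argo, Zed, Nova, Bo), (36, Nova, Bo, Argo, Zed), (36, Nova, Bo, Nova, Bo), (40, Alpha, Cal, Alpha, Cal), (40, Alpha, Cal, Alpha, Zed), (40, Alpha, Cal, Zephyr, Fay), (40, Alpha, Zed, Alpha, Cal), (40, Alpha, Zed, Alpha, Zed), (40, Alpha, Zed, Zephyr, Fay), (40, Zephyr, Fay, Alpha, Cal), (40, Zephyr, Fay, Alpha, Zed), (40, Zephyr, Fay, Zephyr, Fay)}
Apply σ_{sname != sname2}; surviving tuples: {(10, Lyra, Pat, Omega, Mo), (10, Omega, Mo, Lyra, Pat), (36, Argo, Zed, Nova, Bo), (36, Nova, Bo, Argo, Zed), (40, Alpha, Cal, Alpha, Zed), (40, Alpha, Cal, Zephyr, Fay), (40, Alpha, Zed, Alpha, Cal), (40, Alpha, Zed, Zephyr, Fay), (40, Zephyr, Fay, Alpha, Cal), (40, Zephyr, Fay, Alpha, Zed)}
Keep only column(s) title2, sname (1 duplicate(s) eliminated): {(Alpha, Cal), (Alpha, Fay), (Alpha, Zed), (Argo, Bo), (Lyra, Mo), (Nova, Zed), (Omega, Pat), (Zephyr, Cal), (Zephyr, Zed)}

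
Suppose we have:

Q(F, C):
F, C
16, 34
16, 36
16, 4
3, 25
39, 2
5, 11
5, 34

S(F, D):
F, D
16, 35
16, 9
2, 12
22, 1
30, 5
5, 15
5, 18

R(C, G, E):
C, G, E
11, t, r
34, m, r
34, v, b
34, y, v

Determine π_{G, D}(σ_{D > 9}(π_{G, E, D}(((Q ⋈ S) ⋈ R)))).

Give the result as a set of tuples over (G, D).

Joining Q and S on F yields {(16, 34, 35), (16, 34, 9), (16, 36, 35), (16, 36, 9), (16, 4, 35), (16, 4, 9), (5, 11, 15), (5, 11, 18), (5, 34, 15), (5, 34, 18)}.
Joining (Q ⋈ S) and R on C yields {(16, 34, 35, m, r), (16, 34, 35, v, b), (16, 34, 35, y, v), (16, 34, 9, m, r), (16, 34, 9, v, b), (16, 34, 9, y, v), (5, 11, 15, t, r), (5, 11, 18, t, r), (5, 34, 15, m, r), (5, 34, 15, v, b), (5, 34, 15, y, v), (5, 34, 18, m, r), (5, 34, 18, v, b), (5, 34, 18, y, v)}.
Keep only column(s) G, E, D: {(m, r, 15), (m, r, 18), (m, r, 35), (m, r, 9), (t, r, 15), (t, r, 18), (v, b, 15), (v, b, 18), (v, b, 35), (v, b, 9), (y, v, 15), (y, v, 18), (y, v, 35), (y, v, 9)}
Selection D > 9: {(m, r, 15), (m, r, 18), (m, r, 35), (t, r, 15), (t, r, 18), (v, b, 15), (v, b, 18), (v, b, 35), (y, v, 15), (y, v, 18), (y, v, 35)}
Keep only column(s) G, D: {(m, 15), (m, 18), (m, 35), (t, 15), (t, 18), (v, 15), (v, 18), (v, 35), (y, 15), (y, 18), (y, 35)}

{(m, 15), (m, 18), (m, 35), (t, 15), (t, 18), (v, 15), (v, 18), (v, 35), (y, 15), (y, 18), (y, 35)}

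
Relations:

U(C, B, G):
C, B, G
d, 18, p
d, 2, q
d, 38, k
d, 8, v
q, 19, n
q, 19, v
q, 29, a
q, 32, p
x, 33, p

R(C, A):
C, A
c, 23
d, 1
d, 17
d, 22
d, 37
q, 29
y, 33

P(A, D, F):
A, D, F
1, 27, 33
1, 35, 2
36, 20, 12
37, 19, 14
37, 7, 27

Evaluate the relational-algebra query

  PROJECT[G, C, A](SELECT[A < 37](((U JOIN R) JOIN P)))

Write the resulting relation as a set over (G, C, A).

Natural join on C: {(d, 18, p, 1), (d, 18, p, 17), (d, 18, p, 22), (d, 18, p, 37), (d, 2, q, 1), (d, 2, q, 17), (d, 2, q, 22), (d, 2, q, 37), (d, 38, k, 1), (d, 38, k, 17), (d, 38, k, 22), (d, 38, k, 37), (d, 8, v, 1), (d, 8, v, 17), (d, 8, v, 22), (d, 8, v, 37), (q, 19, n, 29), (q, 19, v, 29), (q, 29, a, 29), (q, 32, p, 29)}
Natural join on A: {(d, 18, p, 1, 27, 33), (d, 18, p, 1, 35, 2), (d, 18, p, 37, 19, 14), (d, 18, p, 37, 7, 27), (d, 2, q, 1, 27, 33), (d, 2, q, 1, 35, 2), (d, 2, q, 37, 19, 14), (d, 2, q, 37, 7, 27), (d, 38, k, 1, 27, 33), (d, 38, k, 1, 35, 2), (d, 38, k, 37, 19, 14), (d, 38, k, 37, 7, 27), (d, 8, v, 1, 27, 33), (d, 8, v, 1, 35, 2), (d, 8, v, 37, 19, 14), (d, 8, v, 37, 7, 27)}
Filtering on A < 37 leaves {(d, 18, p, 1, 27, 33), (d, 18, p, 1, 35, 2), (d, 2, q, 1, 27, 33), (d, 2, q, 1, 35, 2), (d, 38, k, 1, 27, 33), (d, 38, k, 1, 35, 2), (d, 8, v, 1, 27, 33), (d, 8, v, 1, 35, 2)}.
Projecting to G, C, A (4 duplicate(s) eliminated): {(k, d, 1), (p, d, 1), (q, d, 1), (v, d, 1)}

{(k, d, 1), (p, d, 1), (q, d, 1), (v, d, 1)}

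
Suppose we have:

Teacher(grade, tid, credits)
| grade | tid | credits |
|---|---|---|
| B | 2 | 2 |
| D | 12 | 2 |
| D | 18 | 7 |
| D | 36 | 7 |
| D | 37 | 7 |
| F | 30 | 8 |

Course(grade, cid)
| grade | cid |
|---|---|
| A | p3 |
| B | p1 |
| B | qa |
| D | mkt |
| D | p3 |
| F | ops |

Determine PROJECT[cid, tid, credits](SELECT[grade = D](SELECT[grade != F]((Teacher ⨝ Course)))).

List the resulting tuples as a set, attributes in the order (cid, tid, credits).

{(mkt, 12, 2), (mkt, 18, 7), (mkt, 36, 7), (mkt, 37, 7), (p3, 12, 2), (p3, 18, 7), (p3, 36, 7), (p3, 37, 7)}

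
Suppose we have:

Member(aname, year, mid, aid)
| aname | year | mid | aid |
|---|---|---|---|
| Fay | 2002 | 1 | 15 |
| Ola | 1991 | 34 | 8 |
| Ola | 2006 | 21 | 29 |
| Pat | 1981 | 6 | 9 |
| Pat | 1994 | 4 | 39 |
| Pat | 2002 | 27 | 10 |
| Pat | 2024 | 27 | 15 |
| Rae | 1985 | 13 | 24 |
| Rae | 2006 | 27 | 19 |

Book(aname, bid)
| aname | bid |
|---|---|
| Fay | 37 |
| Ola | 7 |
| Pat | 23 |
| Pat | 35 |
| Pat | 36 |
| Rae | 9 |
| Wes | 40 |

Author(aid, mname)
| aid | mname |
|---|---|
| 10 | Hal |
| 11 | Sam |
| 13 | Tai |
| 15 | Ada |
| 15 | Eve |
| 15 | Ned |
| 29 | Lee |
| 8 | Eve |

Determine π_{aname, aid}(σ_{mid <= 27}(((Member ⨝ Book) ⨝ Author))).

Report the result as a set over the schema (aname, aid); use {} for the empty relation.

{(Fay, 15), (Ola, 29), (Pat, 10), (Pat, 15)}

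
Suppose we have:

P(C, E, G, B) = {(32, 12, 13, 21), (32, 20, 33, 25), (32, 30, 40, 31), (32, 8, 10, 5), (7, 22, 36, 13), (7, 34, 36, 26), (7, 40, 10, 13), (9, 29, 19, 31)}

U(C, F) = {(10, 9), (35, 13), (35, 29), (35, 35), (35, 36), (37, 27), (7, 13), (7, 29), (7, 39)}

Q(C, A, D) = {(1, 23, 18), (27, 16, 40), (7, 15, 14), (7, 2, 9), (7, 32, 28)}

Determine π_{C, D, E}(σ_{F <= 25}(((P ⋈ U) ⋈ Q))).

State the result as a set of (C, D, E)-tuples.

Natural join on C: {(7, 22, 36, 13, 13), (7, 22, 36, 13, 29), (7, 22, 36, 13, 39), (7, 34, 36, 26, 13), (7, 34, 36, 26, 29), (7, 34, 36, 26, 39), (7, 40, 10, 13, 13), (7, 40, 10, 13, 29), (7, 40, 10, 13, 39)}
Natural join on C: {(7, 22, 36, 13, 13, 15, 14), (7, 22, 36, 13, 13, 2, 9), (7, 22, 36, 13, 13, 32, 28), (7, 22, 36, 13, 29, 15, 14), (7, 22, 36, 13, 29, 2, 9), (7, 22, 36, 13, 29, 32, 28), (7, 22, 36, 13, 39, 15, 14), (7, 22, 36, 13, 39, 2, 9), (7, 22, 36, 13, 39, 32, 28), (7, 34, 36, 26, 13, 15, 14), (7, 34, 36, 26, 13, 2, 9), (7, 34, 36, 26, 13, 32, 28), (7, 34, 36, 26, 29, 15, 14), (7, 34, 36, 26, 29, 2, 9), (7, 34, 36, 26, 29, 32, 28), (7, 34, 36, 26, 39, 15, 14), (7, 34, 36, 26, 39, 2, 9), (7, 34, 36, 26, 39, 32, 28), (7, 40, 10, 13, 13, 15, 14), (7, 40, 10, 13, 13, 2, 9), (7, 40, 10, 13, 13, 32, 28), (7, 40, 10, 13, 29, 15, 14), (7, 40, 10, 13, 29, 2, 9), (7, 40, 10, 13, 29, 32, 28), (7, 40, 10, 13, 39, 15, 14), (7, 40, 10, 13, 39, 2, 9), (7, 40, 10, 13, 39, 32, 28)}
Selection F <= 25: {(7, 22, 36, 13, 13, 15, 14), (7, 22, 36, 13, 13, 2, 9), (7, 22, 36, 13, 13, 32, 28), (7, 34, 36, 26, 13, 15, 14), (7, 34, 36, 26, 13, 2, 9), (7, 34, 36, 26, 13, 32, 28), (7, 40, 10, 13, 13, 15, 14), (7, 40, 10, 13, 13, 2, 9), (7, 40, 10, 13, 13, 32, 28)}
Keep only column(s) C, D, E: {(7, 14, 22), (7, 14, 34), (7, 14, 40), (7, 28, 22), (7, 28, 34), (7, 28, 40), (7, 9, 22), (7, 9, 34), (7, 9, 40)}

{(7, 14, 22), (7, 14, 34), (7, 14, 40), (7, 28, 22), (7, 28, 34), (7, 28, 40), (7, 9, 22), (7, 9, 34), (7, 9, 40)}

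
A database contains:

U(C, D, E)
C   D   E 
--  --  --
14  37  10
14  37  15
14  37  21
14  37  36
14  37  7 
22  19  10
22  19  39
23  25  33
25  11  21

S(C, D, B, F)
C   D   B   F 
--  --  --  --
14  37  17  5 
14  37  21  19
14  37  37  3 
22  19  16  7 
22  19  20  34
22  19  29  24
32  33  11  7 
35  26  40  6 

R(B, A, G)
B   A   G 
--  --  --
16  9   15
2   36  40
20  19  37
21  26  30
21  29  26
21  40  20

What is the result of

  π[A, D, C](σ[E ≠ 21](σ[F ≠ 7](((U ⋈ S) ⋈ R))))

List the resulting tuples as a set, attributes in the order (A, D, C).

U ⋈ S (natural join on C, D): {(14, 37, 10, 17, 5), (14, 37, 10, 21, 19), (14, 37, 10, 37, 3), (14, 37, 15, 17, 5), (14, 37, 15, 21, 19), (14, 37, 15, 37, 3), (14, 37, 21, 17, 5), (14, 37, 21, 21, 19), (14, 37, 21, 37, 3), (14, 37, 36, 17, 5), (14, 37, 36, 21, 19), (14, 37, 36, 37, 3), (14, 37, 7, 17, 5), (14, 37, 7, 21, 19), (14, 37, 7, 37, 3), (22, 19, 10, 16, 7), (22, 19, 10, 20, 34), (22, 19, 10, 29, 24), (22, 19, 39, 16, 7), (22, 19, 39, 20, 34), (22, 19, 39, 29, 24)}
(U ⋈ S) ⋈ R (natural join on B): {(14, 37, 10, 21, 19, 26, 30), (14, 37, 10, 21, 19, 29, 26), (14, 37, 10, 21, 19, 40, 20), (14, 37, 15, 21, 19, 26, 30), (14, 37, 15, 21, 19, 29, 26), (14, 37, 15, 21, 19, 40, 20), (14, 37, 21, 21, 19, 26, 30), (14, 37, 21, 21, 19, 29, 26), (14, 37, 21, 21, 19, 40, 20), (14, 37, 36, 21, 19, 26, 30), (14, 37, 36, 21, 19, 29, 26), (14, 37, 36, 21, 19, 40, 20), (14, 37, 7, 21, 19, 26, 30), (14, 37, 7, 21, 19, 29, 26), (14, 37, 7, 21, 19, 40, 20), (22, 19, 10, 16, 7, 9, 15), (22, 19, 10, 20, 34, 19, 37), (22, 19, 39, 16, 7, 9, 15), (22, 19, 39, 20, 34, 19, 37)}
Selection F ≠ 7: {(14, 37, 10, 21, 19, 26, 30), (14, 37, 10, 21, 19, 29, 26), (14, 37, 10, 21, 19, 40, 20), (14, 37, 15, 21, 19, 26, 30), (14, 37, 15, 21, 19, 29, 26), (14, 37, 15, 21, 19, 40, 20), (14, 37, 21, 21, 19, 26, 30), (14, 37, 21, 21, 19, 29, 26), (14, 37, 21, 21, 19, 40, 20), (14, 37, 36, 21, 19, 26, 30), (14, 37, 36, 21, 19, 29, 26), (14, 37, 36, 21, 19, 40, 20), (14, 37, 7, 21, 19, 26, 30), (14, 37, 7, 21, 19, 29, 26), (14, 37, 7, 21, 19, 40, 20), (22, 19, 10, 20, 34, 19, 37), (22, 19, 39, 20, 34, 19, 37)}
Selection E ≠ 21: {(14, 37, 10, 21, 19, 26, 30), (14, 37, 10, 21, 19, 29, 26), (14, 37, 10, 21, 19, 40, 20), (14, 37, 15, 21, 19, 26, 30), (14, 37, 15, 21, 19, 29, 26), (14, 37, 15, 21, 19, 40, 20), (14, 37, 36, 21, 19, 26, 30), (14, 37, 36, 21, 19, 29, 26), (14, 37, 36, 21, 19, 40, 20), (14, 37, 7, 21, 19, 26, 30), (14, 37, 7, 21, 19, 29, 26), (14, 37, 7, 21, 19, 40, 20), (22, 19, 10, 20, 34, 19, 37), (22, 19, 39, 20, 34, 19, 37)}
π_{A, D, C} gives {(19, 19, 22), (26, 37, 14), (29, 37, 14), (40, 37, 14)} (10 duplicate(s) eliminated).

{(19, 19, 22), (26, 37, 14), (29, 37, 14), (40, 37, 14)}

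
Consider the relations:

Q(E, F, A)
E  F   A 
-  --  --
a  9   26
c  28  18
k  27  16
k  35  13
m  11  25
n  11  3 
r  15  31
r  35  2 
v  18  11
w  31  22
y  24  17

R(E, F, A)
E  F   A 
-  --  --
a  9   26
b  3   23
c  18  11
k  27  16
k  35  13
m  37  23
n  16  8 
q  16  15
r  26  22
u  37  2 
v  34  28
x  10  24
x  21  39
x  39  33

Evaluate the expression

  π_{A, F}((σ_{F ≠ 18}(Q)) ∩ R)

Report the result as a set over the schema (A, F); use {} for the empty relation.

Selection F ≠ 18: {(a, 9, 26), (c, 28, 18), (k, 27, 16), (k, 35, 13), (m, 11, 25), (n, 11, 3), (r, 15, 31), (r, 35, 2), (w, 31, 22), (y, 24, 17)}
Taking the intersection: {(a, 9, 26), (k, 27, 16), (k, 35, 13)}
Projecting to A, F: {(13, 35), (16, 27), (26, 9)}

{(13, 35), (16, 27), (26, 9)}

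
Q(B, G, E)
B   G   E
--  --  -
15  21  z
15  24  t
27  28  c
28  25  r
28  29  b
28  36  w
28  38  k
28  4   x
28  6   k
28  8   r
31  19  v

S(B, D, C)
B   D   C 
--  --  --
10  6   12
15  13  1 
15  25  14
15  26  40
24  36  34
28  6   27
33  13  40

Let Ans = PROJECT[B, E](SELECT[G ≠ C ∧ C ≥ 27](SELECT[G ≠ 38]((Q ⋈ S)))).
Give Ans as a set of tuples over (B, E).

{(15, t), (15, z), (28, b), (28, k), (28, r), (28, w), (28, x)}

Natural join on B: {(15, 21, z, 13, 1), (15, 21, z, 25, 14), (15, 21, z, 26, 40), (15, 24, t, 13, 1), (15, 24, t, 25, 14), (15, 24, t, 26, 40), (28, 25, r, 6, 27), (28, 29, b, 6, 27), (28, 36, w, 6, 27), (28, 38, k, 6, 27), (28, 4, x, 6, 27), (28, 6, k, 6, 27), (28, 8, r, 6, 27)}
Filtering on G ≠ 38 leaves {(15, 21, z, 13, 1), (15, 21, z, 25, 14), (15, 21, z, 26, 40), (15, 24, t, 13, 1), (15, 24, t, 25, 14), (15, 24, t, 26, 40), (28, 25, r, 6, 27), (28, 29, b, 6, 27), (28, 36, w, 6, 27), (28, 4, x, 6, 27), (28, 6, k, 6, 27), (28, 8, r, 6, 27)}.
Filtering on G ≠ C ∧ C ≥ 27 leaves {(15, 21, z, 26, 40), (15, 24, t, 26, 40), (28, 25, r, 6, 27), (28, 29, b, 6, 27), (28, 36, w, 6, 27), (28, 4, x, 6, 27), (28, 6, k, 6, 27), (28, 8, r, 6, 27)}.
Keep only column(s) B, E (1 duplicate(s) eliminated): {(15, t), (15, z), (28, b), (28, k), (28, r), (28, w), (28, x)}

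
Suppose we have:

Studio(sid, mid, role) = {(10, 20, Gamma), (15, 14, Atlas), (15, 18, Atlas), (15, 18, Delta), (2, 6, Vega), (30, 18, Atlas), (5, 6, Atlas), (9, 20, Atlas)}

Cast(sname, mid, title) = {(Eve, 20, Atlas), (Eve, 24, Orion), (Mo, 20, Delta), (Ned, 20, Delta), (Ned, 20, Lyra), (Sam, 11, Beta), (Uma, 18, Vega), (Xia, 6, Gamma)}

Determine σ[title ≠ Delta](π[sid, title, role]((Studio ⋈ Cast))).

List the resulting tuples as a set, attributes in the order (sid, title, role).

Studio ⋈ Cast (natural join on mid): {(10, 20, Gamma, Eve, Atlas), (10, 20, Gamma, Mo, Delta), (10, 20, Gamma, Ned, Delta), (10, 20, Gamma, Ned, Lyra), (15, 18, Atlas, Uma, Vega), (15, 18, Delta, Uma, Vega), (2, 6, Vega, Xia, Gamma), (30, 18, Atlas, Uma, Vega), (5, 6, Atlas, Xia, Gamma), (9, 20, Atlas, Eve, Atlas), (9, 20, Atlas, Mo, Delta), (9, 20, Atlas, Ned, Delta), (9, 20, Atlas, Ned, Lyra)}
π_{sid, title, role} gives {(10, Atlas, Gamma), (10, Delta, Gamma), (10, Lyra, Gamma), (15, Vega, Atlas), (15, Vega, Delta), (2, Gamma, Vega), (30, Vega, Atlas), (5, Gamma, Atlas), (9, Atlas, Atlas), (9, Delta, Atlas), (9, Lyra, Atlas)} (2 duplicate(s) eliminated).
σ[title ≠ Delta]: keep tuples satisfying title ≠ Delta → {(10, Atlas, Gamma), (10, Lyra, Gamma), (15, Vega, Atlas), (15, Vega, Delta), (2, Gamma, Vega), (30, Vega, Atlas), (5, Gamma, Atlas), (9, Atlas, Atlas), (9, Lyra, Atlas)}

{(10, Atlas, Gamma), (10, Lyra, Gamma), (15, Vega, Atlas), (15, Vega, Delta), (2, Gamma, Vega), (30, Vega, Atlas), (5, Gamma, Atlas), (9, Atlas, Atlas), (9, Lyra, Atlas)}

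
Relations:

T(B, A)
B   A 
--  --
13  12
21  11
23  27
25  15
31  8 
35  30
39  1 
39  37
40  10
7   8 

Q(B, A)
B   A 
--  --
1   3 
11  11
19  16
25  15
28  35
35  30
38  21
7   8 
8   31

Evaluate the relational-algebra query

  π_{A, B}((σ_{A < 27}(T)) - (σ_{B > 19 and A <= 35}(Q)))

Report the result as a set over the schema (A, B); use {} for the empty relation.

σ[A < 27]: keep tuples satisfying A < 27 → {(13, 12), (21, 11), (25, 15), (31, 8), (39, 1), (40, 10), (7, 8)}
σ[B > 19 and A <= 35]: keep tuples satisfying B > 19 and A <= 35 → {(25, 15), (28, 35), (35, 30), (38, 21)}
Difference: {(13, 12), (21, 11), (25, 15), (31, 8), (39, 1), (40, 10), (7, 8)} with {(25, 15), (28, 35), (35, 30), (38, 21)} → {(13, 12), (21, 11), (31, 8), (39, 1), (40, 10), (7, 8)}
π_{A, B} gives {(1, 39), (10, 40), (11, 21), (12, 13), (8, 31), (8, 7)}.

{(1, 39), (10, 40), (11, 21), (12, 13), (8, 31), (8, 7)}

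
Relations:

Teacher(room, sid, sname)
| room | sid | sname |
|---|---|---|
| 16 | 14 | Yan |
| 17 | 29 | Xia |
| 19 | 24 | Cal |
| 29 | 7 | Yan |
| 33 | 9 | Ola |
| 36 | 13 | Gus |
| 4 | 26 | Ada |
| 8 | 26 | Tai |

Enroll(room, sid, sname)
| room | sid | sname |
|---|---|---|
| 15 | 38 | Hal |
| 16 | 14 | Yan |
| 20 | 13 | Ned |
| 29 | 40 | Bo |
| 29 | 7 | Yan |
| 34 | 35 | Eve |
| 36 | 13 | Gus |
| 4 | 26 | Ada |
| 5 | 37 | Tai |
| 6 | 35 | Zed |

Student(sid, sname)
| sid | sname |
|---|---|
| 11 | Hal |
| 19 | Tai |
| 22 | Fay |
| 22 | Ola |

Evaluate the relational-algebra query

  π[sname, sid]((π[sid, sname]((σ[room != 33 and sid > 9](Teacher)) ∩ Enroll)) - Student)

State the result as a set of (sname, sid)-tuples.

Filtering on room != 33 and sid > 9 leaves {(16, 14, Yan), (17, 29, Xia), (19, 24, Cal), (36, 13, Gus), (4, 26, Ada), (8, 26, Tai)}.
Intersection: {(16, 14, Yan), (17, 29, Xia), (19, 24, Cal), (36, 13, Gus), (4, 26, Ada), (8, 26, Tai)} with {(15, 38, Hal), (16, 14, Yan), (20, 13, Ned), (29, 40, Bo), (29, 7, Yan), (34, 35, Eve), (36, 13, Gus), (4, 26, Ada), (5, 37, Tai), (6, 35, Zed)} → {(16, 14, Yan), (36, 13, Gus), (4, 26, Ada)}
Projecting to sid, sname: {(13, Gus), (14, Yan), (26, Ada)}
Difference: {(13, Gus), (14, Yan), (26, Ada)} with {(11, Hal), (19, Tai), (22, Fay), (22, Ola)} → {(13, Gus), (14, Yan), (26, Ada)}
Projecting to sname, sid: {(Ada, 26), (Gus, 13), (Yan, 14)}

{(Ada, 26), (Gus, 13), (Yan, 14)}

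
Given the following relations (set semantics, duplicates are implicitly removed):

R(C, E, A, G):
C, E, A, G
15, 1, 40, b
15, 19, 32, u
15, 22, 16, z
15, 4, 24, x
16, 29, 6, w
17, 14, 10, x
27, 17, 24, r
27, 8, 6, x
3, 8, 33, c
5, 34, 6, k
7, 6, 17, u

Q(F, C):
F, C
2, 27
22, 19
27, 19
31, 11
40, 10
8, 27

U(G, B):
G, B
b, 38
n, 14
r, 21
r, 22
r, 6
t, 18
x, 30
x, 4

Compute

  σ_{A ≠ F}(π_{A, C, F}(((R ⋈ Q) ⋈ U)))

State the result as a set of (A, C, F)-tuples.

Natural join on C: {(27, 17, 24, r, 2), (27, 17, 24, r, 8), (27, 8, 6, x, 2), (27, 8, 6, x, 8)}
Natural join on G: {(27, 17, 24, r, 2, 21), (27, 17, 24, r, 2, 22), (27, 17, 24, r, 2, 6), (27, 17, 24, r, 8, 21), (27, 17, 24, r, 8, 22), (27, 17, 24, r, 8, 6), (27, 8, 6, x, 2, 30), (27, 8, 6, x, 2, 4), (27, 8, 6, x, 8, 30), (27, 8, 6, x, 8, 4)}
Keep only column(s) A, C, F (6 duplicate(s) eliminated): {(24, 27, 2), (24, 27, 8), (6, 27, 2), (6, 27, 8)}
Selection A ≠ F: {(24, 27, 2), (24, 27, 8), (6, 27, 2), (6, 27, 8)}

{(24, 27, 2), (24, 27, 8), (6, 27, 2), (6, 27, 8)}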